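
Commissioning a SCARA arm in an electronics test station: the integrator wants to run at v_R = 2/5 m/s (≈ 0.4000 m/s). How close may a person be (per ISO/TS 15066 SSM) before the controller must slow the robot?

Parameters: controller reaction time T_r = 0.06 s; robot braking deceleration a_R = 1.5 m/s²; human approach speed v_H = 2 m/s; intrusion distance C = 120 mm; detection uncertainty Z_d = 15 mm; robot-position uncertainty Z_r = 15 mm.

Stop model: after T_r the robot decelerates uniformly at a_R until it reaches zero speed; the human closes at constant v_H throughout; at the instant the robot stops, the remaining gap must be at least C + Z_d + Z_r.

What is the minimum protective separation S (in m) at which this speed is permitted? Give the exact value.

S_min = 1321/1500 m = 0.8807 m

T_s = v_R/a_R = (2/5)/(3/2) = 0.2667 s
robot covers v_R·T_r = 0.4000·0.0600 = 0.0240 m before braking
robot covers 0.4000·0.2667 − ½·1.5000·0.2667² = 0.0533 m while stopping
human over T_r+T_s: 2.0000·(0.0600+0.2667) = 0.6533 m
C+Z_d+Z_r = 0.1200+0.0150+0.0150 = 0.1500 m
S_min ≈ 0.0240+0.0533+0.6533+0.1500  ⇒  S_min = 1321/1500 m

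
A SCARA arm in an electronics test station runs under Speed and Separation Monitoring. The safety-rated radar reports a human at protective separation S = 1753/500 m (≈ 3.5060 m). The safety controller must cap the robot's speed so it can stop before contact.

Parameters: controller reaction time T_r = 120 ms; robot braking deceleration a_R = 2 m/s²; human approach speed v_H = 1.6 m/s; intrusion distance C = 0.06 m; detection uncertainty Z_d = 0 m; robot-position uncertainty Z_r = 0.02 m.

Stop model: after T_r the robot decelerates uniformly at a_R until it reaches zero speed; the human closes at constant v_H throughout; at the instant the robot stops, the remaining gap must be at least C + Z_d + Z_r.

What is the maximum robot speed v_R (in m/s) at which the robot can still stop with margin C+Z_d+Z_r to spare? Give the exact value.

v_R_max = 11/5 m/s = 2.2000 m/s

at the boundary: (1/4)·v² + (23/25)·v + (-1617/500) = 0
  disc = (23/25)² − 4·(1/4)·(-1617/500) = 10201/2500 ; √disc = 101/50
  v_R = (−(23/25) + 101/50) / (2·(1/4)) = 11/5 m/s
check:
braking lasts T_s = (11/5)/2 = 1.1000 s
robot in T_r: 2.2000·0.1200 = 0.2640 m
robot covers 2.2000·1.1000 − ½·2.0000·1.1000² = 1.2100 m while stopping
human over T_r+T_s: 1.6000·(0.1200+1.1000) = 1.9520 m
C+Z_d+Z_r = 0.0600+0.0000+0.0200 = 0.0800 m
sum ≈ 0.2640+1.2100+1.9520+0.0800 ≈ 3.5060 m = S ✓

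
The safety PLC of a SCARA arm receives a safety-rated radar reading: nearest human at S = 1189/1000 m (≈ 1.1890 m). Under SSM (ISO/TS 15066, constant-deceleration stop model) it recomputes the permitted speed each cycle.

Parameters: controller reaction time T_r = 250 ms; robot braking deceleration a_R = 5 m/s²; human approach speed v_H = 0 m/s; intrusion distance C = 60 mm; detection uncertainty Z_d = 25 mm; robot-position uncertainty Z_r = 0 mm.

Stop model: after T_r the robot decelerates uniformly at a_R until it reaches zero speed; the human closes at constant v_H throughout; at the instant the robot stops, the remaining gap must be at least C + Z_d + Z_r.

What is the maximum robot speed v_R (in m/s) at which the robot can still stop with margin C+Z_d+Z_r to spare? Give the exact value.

at the boundary: (1/10)·v² + (1/4)·v + (-138/125) = 0
  disc = (1/4)² − 4·(1/10)·(-138/125) = 5041/10000 ; √disc = 71/100
  v_R = (−(1/4) + 71/100) / (2·(1/10)) = 23/10 m/s
check:
stop time T_s = (23/10)/5 = 0.4600 s
reaction-phase robot travel = 2.3000·0.2500 = 0.5750 m
braking distance = 2.3000²/(2·5.0000) = 0.5290 m
human closes 0.0000·0.7100 = 0.0000 m
residual clearance needed = 0.0600+0.0250+0.0000 = 0.0850 m
sum ≈ 0.5750+0.5290+0.0000+0.0850 ≈ 1.1890 m = S ✓

v_R_max = 23/10 m/s = 2.3000 m/s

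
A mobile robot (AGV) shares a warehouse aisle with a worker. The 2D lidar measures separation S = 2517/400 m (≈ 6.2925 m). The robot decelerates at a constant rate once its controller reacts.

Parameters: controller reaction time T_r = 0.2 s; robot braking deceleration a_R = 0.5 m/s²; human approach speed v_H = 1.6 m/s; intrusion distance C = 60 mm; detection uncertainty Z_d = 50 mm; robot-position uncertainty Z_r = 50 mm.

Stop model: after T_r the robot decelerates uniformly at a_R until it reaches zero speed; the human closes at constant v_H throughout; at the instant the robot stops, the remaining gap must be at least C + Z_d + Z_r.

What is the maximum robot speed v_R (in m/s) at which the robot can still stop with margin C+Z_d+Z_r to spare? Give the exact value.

v_R_max = 5/4 m/s = 1.2500 m/s

quadratic (1)·v² + (17/5)·v + (-93/16) = 0
  disc = (17/5)² − 4·(1)·(-93/16) = 3481/100 ; √disc = 59/10
  v_R = (−(17/5) + 59/10) / (2·(1)) = 5/4 m/s
check:
stop time T_s = (5/4)/(1/2) = 2.5000 s
reaction-phase robot travel = 1.2500·0.2000 = 0.2500 m
robot covers 1.2500·2.5000 − ½·0.5000·2.5000² = 1.5625 m while stopping
human closes 1.6000·2.7000 = 4.3200 m
C+Z_d+Z_r = 0.0600+0.0500+0.0500 = 0.1600 m
sum ≈ 0.2500+1.5625+4.3200+0.1600 ≈ 6.2925 m = S ✓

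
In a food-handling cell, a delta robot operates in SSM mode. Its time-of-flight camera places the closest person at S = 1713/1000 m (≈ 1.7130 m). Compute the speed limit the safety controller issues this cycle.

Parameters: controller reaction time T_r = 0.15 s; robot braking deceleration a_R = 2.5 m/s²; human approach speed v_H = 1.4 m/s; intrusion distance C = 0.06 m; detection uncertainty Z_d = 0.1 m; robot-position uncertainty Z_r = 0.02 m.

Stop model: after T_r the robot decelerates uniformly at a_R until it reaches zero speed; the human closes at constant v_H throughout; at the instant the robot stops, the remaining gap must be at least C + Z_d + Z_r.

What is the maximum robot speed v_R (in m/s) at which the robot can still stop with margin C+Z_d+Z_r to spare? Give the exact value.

v_R_max = 27/20 m/s = 1.3500 m/s

quadratic (1/5)·v² + (71/100)·v + (-1323/1000) = 0
  disc = (71/100)² − 4·(1/5)·(-1323/1000) = 25/16 ; √disc = 5/4
  v_R = (−(71/100) + 5/4) / (2·(1/5)) = 27/20 m/s
check:
T_s = v_R/a_R = (27/20)/(5/2) = 0.5400 s
robot in T_r: 1.3500·0.1500 = 0.2025 m
robot under decel: 1.3500²/(2·2.5000) = 0.3645 m
person approaches 1.4000·(0.1500+0.5400) = 0.9660 m
residual clearance needed = 0.0600+0.1000+0.0200 = 0.1800 m
sum ≈ 0.2025+0.3645+0.9660+0.1800 ≈ 1.7130 m = S ✓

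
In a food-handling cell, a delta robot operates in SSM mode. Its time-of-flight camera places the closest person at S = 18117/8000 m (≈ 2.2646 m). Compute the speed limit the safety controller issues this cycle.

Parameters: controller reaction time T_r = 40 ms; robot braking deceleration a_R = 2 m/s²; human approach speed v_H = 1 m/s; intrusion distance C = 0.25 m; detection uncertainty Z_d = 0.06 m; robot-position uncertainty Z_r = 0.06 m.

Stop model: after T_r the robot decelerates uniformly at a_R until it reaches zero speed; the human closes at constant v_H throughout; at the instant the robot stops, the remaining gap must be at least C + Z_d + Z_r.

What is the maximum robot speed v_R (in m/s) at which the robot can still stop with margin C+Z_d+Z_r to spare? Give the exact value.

collect terms ⇒ (1/4)·v_R² + (27/50)·v_R + (-14837/8000) = 0
  disc = (27/50)² − 4·(1/4)·(-14837/8000) = 85849/40000 ; √disc = 293/200
  v_R = (−(27/50) + 293/200) / (2·(1/4)) = 37/20 m/s
check:
braking lasts T_s = (37/20)/2 = 0.9250 s
reaction-phase robot travel = 1.8500·0.0400 = 0.0740 m
robot under decel: 1.8500²/(2·2.0000) = 0.8556 m
human closes 1.0000·0.9650 = 0.9650 m
margins: 0.2500+0.0600+0.0600 = 0.3700 m
sum ≈ 0.0740+0.8556+0.9650+0.3700 ≈ 2.2646 m = S ✓

v_R_max = 37/20 m/s = 1.8500 m/s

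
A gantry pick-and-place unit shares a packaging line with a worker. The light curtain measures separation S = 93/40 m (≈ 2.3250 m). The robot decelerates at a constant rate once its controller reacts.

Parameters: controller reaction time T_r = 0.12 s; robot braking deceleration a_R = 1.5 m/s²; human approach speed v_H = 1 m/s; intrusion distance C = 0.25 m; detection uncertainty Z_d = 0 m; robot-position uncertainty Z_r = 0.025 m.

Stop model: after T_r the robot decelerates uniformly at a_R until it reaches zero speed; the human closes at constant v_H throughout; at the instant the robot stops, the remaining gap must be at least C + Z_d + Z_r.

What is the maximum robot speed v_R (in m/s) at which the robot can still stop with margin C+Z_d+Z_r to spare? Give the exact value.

at the boundary: (1/3)·v² + (59/75)·v + (-193/100) = 0
  disc = (59/75)² − 4·(1/3)·(-193/100) = 17956/5625 ; √disc = 134/75
  v_R = (−(59/75) + 134/75) / (2·(1/3)) = 3/2 m/s
check:
stop time T_s = (3/2)/(3/2) = 1.0000 s
robot covers v_R·T_r = 1.5000·0.1200 = 0.1800 m before braking
braking distance = 1.5000²/(2·1.5000) = 0.7500 m
human closes 1.0000·1.1200 = 1.1200 m
margins: 0.2500+0.0000+0.0250 = 0.2750 m
sum ≈ 0.1800+0.7500+1.1200+0.2750 ≈ 2.3250 m = S ✓

v_R_max = 3/2 m/s = 1.5000 m/s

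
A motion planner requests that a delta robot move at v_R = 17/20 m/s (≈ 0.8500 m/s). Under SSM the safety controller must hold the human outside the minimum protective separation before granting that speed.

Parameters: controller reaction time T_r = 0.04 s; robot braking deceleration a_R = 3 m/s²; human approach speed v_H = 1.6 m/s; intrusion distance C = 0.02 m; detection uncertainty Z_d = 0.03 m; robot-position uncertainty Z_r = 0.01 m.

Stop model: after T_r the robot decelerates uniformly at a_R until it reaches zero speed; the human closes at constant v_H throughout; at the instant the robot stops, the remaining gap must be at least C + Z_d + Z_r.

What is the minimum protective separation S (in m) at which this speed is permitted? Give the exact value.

stop time T_s = (17/20)/3 = 0.2833 s
robot covers v_R·T_r = 0.8500·0.0400 = 0.0340 m before braking
braking distance = 0.8500²/(2·3.0000) = 0.1204 m
human over T_r+T_s: 1.6000·(0.0400+0.2833) = 0.5173 m
C+Z_d+Z_r = 0.0200+0.0300+0.0100 = 0.0600 m
S_min ≈ 0.0340+0.1204+0.5173+0.0600  ⇒  S_min = 2927/4000 m

S_min = 2927/4000 m = 0.7318 m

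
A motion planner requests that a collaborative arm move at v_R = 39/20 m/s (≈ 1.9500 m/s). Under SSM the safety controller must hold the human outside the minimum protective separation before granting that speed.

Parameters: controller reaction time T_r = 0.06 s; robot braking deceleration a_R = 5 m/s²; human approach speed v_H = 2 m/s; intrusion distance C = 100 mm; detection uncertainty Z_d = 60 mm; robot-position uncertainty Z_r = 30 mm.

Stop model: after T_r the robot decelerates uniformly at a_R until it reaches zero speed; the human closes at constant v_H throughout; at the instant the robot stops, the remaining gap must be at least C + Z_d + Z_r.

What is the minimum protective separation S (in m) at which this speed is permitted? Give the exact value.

S_min = 6349/4000 m = 1.5873 m

stop time T_s = (39/20)/5 = 0.3900 s
robot covers v_R·T_r = 1.9500·0.0600 = 0.1170 m before braking
robot covers 1.9500·0.3900 − ½·5.0000·0.3900² = 0.3802 m while stopping
human closes 2.0000·0.4500 = 0.9000 m
residual clearance needed = 0.1000+0.0600+0.0300 = 0.1900 m
S_min ≈ 0.1170+0.3802+0.9000+0.1900  ⇒  S_min = 6349/4000 m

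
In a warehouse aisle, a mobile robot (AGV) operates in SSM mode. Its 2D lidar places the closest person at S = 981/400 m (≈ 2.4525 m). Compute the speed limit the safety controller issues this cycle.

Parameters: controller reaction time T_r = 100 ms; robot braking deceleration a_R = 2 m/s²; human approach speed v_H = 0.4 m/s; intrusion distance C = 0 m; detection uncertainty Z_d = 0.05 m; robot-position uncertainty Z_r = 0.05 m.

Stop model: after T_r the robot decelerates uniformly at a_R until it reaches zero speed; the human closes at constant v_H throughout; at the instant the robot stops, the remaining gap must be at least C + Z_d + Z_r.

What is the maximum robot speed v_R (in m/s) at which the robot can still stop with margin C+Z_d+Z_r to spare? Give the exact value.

v_R_max = 5/2 m/s = 2.5000 m/s

collect terms ⇒ (1/4)·v_R² + (3/10)·v_R + (-37/16) = 0
  disc = (3/10)² − 4·(1/4)·(-37/16) = 961/400 ; √disc = 31/20
  v_R = (−(3/10) + 31/20) / (2·(1/4)) = 5/2 m/s
check:
stop time T_s = (5/2)/2 = 1.2500 s
robot in T_r: 2.5000·0.1000 = 0.2500 m
braking distance = 2.5000²/(2·2.0000) = 1.5625 m
human over T_r+T_s: 0.4000·(0.1000+1.2500) = 0.5400 m
margins: 0.0000+0.0500+0.0500 = 0.1000 m
sum ≈ 0.2500+1.5625+0.5400+0.1000 ≈ 2.4525 m = S ✓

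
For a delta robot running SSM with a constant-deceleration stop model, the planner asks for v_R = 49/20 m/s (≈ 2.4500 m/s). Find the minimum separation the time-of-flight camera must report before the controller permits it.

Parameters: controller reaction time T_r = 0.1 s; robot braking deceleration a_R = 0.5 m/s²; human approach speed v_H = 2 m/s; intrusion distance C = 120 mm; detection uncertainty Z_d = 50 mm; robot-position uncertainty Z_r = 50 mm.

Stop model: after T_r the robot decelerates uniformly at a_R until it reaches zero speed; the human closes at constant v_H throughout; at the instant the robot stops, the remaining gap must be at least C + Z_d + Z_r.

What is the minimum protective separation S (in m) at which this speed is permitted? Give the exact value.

S_min = 6587/400 m = 16.4675 m

braking lasts T_s = (49/20)/(1/2) = 4.9000 s
reaction-phase robot travel = 2.4500·0.1000 = 0.2450 m
robot covers 2.4500·4.9000 − ½·0.5000·4.9000² = 6.0025 m while stopping
human closes 2.0000·5.0000 = 10.0000 m
residual clearance needed = 0.1200+0.0500+0.0500 = 0.2200 m
S_min ≈ 0.2450+6.0025+10.0000+0.2200  ⇒  S_min = 6587/400 m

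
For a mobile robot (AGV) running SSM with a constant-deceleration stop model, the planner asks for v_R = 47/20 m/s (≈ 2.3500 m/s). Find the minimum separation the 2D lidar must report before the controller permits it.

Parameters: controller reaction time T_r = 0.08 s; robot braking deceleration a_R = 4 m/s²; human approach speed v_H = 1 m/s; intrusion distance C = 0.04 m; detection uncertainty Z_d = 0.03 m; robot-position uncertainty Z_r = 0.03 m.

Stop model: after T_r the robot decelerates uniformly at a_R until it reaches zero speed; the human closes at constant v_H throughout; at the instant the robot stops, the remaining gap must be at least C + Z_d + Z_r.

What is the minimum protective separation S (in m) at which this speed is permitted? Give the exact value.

stop time T_s = (47/20)/4 = 0.5875 s
robot in T_r: 2.3500·0.0800 = 0.1880 m
robot under decel: 2.3500²/(2·4.0000) = 0.6903 m
human closes 1.0000·0.6675 = 0.6675 m
C+Z_d+Z_r = 0.0400+0.0300+0.0300 = 0.1000 m
S_min ≈ 0.1880+0.6903+0.6675+0.1000  ⇒  S_min = 26333/16000 m

S_min = 26333/16000 m = 1.6458 m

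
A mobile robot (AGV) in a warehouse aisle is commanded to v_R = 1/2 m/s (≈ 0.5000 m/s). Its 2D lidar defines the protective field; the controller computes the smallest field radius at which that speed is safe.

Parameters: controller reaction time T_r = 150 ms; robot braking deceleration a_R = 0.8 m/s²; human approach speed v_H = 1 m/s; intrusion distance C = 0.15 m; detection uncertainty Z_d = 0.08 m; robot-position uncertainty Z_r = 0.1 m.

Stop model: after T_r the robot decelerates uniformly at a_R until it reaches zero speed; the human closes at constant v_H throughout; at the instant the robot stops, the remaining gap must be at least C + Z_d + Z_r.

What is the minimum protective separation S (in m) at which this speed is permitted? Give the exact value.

S_min = 1069/800 m = 1.3362 m

braking lasts T_s = (1/2)/(4/5) = 0.6250 s
reaction-phase robot travel = 0.5000·0.1500 = 0.0750 m
robot covers 0.5000·0.6250 − ½·0.8000·0.6250² = 0.1562 m while stopping
human closes 1.0000·0.7750 = 0.7750 m
residual clearance needed = 0.1500+0.0800+0.1000 = 0.3300 m
S_min ≈ 0.0750+0.1562+0.7750+0.3300  ⇒  S_min = 1069/800 m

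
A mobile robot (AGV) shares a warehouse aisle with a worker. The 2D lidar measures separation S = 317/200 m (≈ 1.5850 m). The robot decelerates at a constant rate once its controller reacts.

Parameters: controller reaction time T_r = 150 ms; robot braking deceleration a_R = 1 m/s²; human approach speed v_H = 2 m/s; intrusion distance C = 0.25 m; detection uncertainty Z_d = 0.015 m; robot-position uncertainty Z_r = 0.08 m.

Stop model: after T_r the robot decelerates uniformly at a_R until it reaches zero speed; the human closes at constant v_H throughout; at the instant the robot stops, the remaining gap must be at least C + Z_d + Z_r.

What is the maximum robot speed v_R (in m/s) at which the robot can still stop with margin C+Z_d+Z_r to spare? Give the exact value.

at the boundary: (1/2)·v² + (43/20)·v + (-47/50) = 0
  disc = (43/20)² − 4·(1/2)·(-47/50) = 2601/400 ; √disc = 51/20
  v_R = (−(43/20) + 51/20) / (2·(1/2)) = 2/5 m/s
check:
braking lasts T_s = (2/5)/1 = 0.4000 s
robot covers v_R·T_r = 0.4000·0.1500 = 0.0600 m before braking
robot covers 0.4000·0.4000 − ½·1.0000·0.4000² = 0.0800 m while stopping
person approaches 2.0000·(0.1500+0.4000) = 1.1000 m
margins: 0.2500+0.0150+0.0800 = 0.3450 m
sum ≈ 0.0600+0.0800+1.1000+0.3450 ≈ 1.5850 m = S ✓

v_R_max = 2/5 m/s = 0.4000 m/s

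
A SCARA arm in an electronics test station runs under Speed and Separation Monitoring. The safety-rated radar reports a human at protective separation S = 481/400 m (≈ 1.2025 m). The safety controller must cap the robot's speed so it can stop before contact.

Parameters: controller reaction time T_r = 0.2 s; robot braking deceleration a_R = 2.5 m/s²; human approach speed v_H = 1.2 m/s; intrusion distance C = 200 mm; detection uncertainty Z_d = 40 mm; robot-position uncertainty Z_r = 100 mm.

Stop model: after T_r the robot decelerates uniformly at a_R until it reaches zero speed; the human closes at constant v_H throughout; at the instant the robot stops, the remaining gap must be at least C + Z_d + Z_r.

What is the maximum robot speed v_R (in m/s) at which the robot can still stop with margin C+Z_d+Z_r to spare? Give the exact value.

v_R_max = 3/4 m/s = 0.7500 m/s

quadratic (1/5)·v² + (17/25)·v + (-249/400) = 0
  disc = (17/25)² − 4·(1/5)·(-249/400) = 2401/2500 ; √disc = 49/50
  v_R = (−(17/25) + 49/50) / (2·(1/5)) = 3/4 m/s
check:
braking lasts T_s = (3/4)/(5/2) = 0.3000 s
reaction-phase robot travel = 0.7500·0.2000 = 0.1500 m
robot under decel: 0.7500²/(2·2.5000) = 0.1125 m
human closes 1.2000·0.5000 = 0.6000 m
margins: 0.2000+0.0400+0.1000 = 0.3400 m
sum ≈ 0.1500+0.1125+0.6000+0.3400 ≈ 1.2025 m = S ✓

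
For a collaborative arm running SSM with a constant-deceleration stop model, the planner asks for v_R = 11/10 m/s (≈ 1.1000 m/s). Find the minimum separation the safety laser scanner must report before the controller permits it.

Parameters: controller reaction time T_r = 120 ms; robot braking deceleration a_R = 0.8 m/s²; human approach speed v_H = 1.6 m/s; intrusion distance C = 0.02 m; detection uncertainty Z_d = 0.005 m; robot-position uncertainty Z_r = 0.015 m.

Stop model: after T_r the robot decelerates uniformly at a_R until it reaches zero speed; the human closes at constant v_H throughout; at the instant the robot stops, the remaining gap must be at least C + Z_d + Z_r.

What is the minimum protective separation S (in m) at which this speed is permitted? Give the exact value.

S_min = 13281/4000 m = 3.3203 m

braking lasts T_s = (11/10)/(4/5) = 1.3750 s
reaction-phase robot travel = 1.1000·0.1200 = 0.1320 m
robot covers 1.1000·1.3750 − ½·0.8000·1.3750² = 0.7562 m while stopping
person approaches 1.6000·(0.1200+1.3750) = 2.3920 m
C+Z_d+Z_r = 0.0200+0.0050+0.0150 = 0.0400 m
S_min ≈ 0.1320+0.7562+2.3920+0.0400  ⇒  S_min = 13281/4000 m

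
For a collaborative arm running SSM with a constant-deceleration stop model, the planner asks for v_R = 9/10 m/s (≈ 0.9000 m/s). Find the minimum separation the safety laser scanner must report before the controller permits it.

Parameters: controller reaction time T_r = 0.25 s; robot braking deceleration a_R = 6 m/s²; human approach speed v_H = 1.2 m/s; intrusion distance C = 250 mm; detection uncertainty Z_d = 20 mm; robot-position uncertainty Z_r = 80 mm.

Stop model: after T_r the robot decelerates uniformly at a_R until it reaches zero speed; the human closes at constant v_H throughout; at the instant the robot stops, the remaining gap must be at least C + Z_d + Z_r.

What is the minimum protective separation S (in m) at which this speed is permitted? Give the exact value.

stop time T_s = (9/10)/6 = 0.1500 s
robot in T_r: 0.9000·0.2500 = 0.2250 m
braking distance = 0.9000²/(2·6.0000) = 0.0675 m
human over T_r+T_s: 1.2000·(0.2500+0.1500) = 0.4800 m
margins: 0.2500+0.0200+0.0800 = 0.3500 m
S_min ≈ 0.2250+0.0675+0.4800+0.3500  ⇒  S_min = 449/400 m

S_min = 449/400 m = 1.1225 m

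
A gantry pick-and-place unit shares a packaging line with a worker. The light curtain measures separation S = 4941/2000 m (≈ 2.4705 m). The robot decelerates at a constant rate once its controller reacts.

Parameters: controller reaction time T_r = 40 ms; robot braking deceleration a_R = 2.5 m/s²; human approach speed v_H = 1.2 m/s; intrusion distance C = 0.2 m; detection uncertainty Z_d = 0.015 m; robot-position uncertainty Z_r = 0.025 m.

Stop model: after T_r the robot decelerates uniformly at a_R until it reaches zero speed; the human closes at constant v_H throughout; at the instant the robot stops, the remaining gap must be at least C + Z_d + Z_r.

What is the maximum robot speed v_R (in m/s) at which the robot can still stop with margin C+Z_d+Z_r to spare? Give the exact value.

v_R_max = 9/4 m/s = 2.2500 m/s

collect terms ⇒ (1/5)·v_R² + (13/25)·v_R + (-873/400) = 0
  disc = (13/25)² − 4·(1/5)·(-873/400) = 5041/2500 ; √disc = 71/50
  v_R = (−(13/25) + 71/50) / (2·(1/5)) = 9/4 m/s
check:
braking lasts T_s = (9/4)/(5/2) = 0.9000 s
robot covers v_R·T_r = 2.2500·0.0400 = 0.0900 m before braking
robot covers 2.2500·0.9000 − ½·2.5000·0.9000² = 1.0125 m while stopping
person approaches 1.2000·(0.0400+0.9000) = 1.1280 m
residual clearance needed = 0.2000+0.0150+0.0250 = 0.2400 m
sum ≈ 0.0900+1.0125+1.1280+0.2400 ≈ 2.4705 m = S ✓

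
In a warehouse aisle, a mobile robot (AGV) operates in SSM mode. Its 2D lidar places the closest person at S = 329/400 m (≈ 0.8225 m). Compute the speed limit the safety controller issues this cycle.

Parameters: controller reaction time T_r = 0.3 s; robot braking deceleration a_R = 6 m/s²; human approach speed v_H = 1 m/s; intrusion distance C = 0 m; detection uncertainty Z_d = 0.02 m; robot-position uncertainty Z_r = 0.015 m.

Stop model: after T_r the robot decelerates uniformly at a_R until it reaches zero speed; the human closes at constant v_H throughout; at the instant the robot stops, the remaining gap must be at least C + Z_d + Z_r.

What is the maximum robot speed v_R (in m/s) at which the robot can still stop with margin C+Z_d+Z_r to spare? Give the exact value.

v_R_max = 9/10 m/s = 0.9000 m/s

collect terms ⇒ (1/12)·v_R² + (7/15)·v_R + (-39/80) = 0
  disc = (7/15)² − 4·(1/12)·(-39/80) = 1369/3600 ; √disc = 37/60
  v_R = (−(7/15) + 37/60) / (2·(1/12)) = 9/10 m/s
check:
braking lasts T_s = (9/10)/6 = 0.1500 s
robot covers v_R·T_r = 0.9000·0.3000 = 0.2700 m before braking
braking distance = 0.9000²/(2·6.0000) = 0.0675 m
person approaches 1.0000·(0.3000+0.1500) = 0.4500 m
residual clearance needed = 0.0000+0.0200+0.0150 = 0.0350 m
sum ≈ 0.2700+0.0675+0.4500+0.0350 ≈ 0.8225 m = S ✓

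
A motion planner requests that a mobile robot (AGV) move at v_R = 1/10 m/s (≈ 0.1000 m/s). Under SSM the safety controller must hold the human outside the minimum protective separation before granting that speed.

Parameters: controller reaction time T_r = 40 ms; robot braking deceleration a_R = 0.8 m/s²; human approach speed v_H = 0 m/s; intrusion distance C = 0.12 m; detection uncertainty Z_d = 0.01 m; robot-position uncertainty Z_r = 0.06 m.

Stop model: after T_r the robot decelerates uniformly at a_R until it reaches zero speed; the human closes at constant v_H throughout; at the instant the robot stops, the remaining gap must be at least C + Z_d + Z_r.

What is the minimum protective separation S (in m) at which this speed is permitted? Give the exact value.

S_min = 801/4000 m = 0.2003 m

T_s = v_R/a_R = (1/10)/(4/5) = 0.1250 s
robot in T_r: 0.1000·0.0400 = 0.0040 m
robot covers 0.1000·0.1250 − ½·0.8000·0.1250² = 0.0063 m while stopping
person approaches 0.0000·(0.0400+0.1250) = 0.0000 m
margins: 0.1200+0.0100+0.0600 = 0.1900 m
S_min ≈ 0.0040+0.0063+0.0000+0.1900  ⇒  S_min = 801/4000 m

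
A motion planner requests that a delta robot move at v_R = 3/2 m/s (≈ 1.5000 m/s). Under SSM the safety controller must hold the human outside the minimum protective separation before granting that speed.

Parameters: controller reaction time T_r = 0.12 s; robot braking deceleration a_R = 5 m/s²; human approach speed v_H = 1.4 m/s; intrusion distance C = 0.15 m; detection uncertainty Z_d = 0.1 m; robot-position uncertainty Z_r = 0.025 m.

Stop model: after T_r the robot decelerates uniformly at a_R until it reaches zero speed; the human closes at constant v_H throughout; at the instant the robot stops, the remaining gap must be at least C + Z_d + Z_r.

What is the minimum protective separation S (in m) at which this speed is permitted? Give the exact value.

S_min = 317/250 m = 1.2680 m

braking lasts T_s = (3/2)/5 = 0.3000 s
robot in T_r: 1.5000·0.1200 = 0.1800 m
braking distance = 1.5000²/(2·5.0000) = 0.2250 m
human closes 1.4000·0.4200 = 0.5880 m
residual clearance needed = 0.1500+0.1000+0.0250 = 0.2750 m
S_min ≈ 0.1800+0.2250+0.5880+0.2750  ⇒  S_min = 317/250 m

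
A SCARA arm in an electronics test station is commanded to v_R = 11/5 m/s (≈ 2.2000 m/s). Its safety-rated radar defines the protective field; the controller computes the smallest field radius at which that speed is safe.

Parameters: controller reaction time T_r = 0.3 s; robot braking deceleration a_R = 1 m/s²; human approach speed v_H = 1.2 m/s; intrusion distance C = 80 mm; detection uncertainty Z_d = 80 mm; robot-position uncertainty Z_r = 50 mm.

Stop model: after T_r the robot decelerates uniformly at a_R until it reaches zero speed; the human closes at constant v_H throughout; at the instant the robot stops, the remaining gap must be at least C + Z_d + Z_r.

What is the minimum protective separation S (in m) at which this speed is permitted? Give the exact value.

S_min = 629/100 m = 6.2900 m

braking lasts T_s = (11/5)/1 = 2.2000 s
robot in T_r: 2.2000·0.3000 = 0.6600 m
robot covers 2.2000·2.2000 − ½·1.0000·2.2000² = 2.4200 m while stopping
human over T_r+T_s: 1.2000·(0.3000+2.2000) = 3.0000 m
C+Z_d+Z_r = 0.0800+0.0800+0.0500 = 0.2100 m
S_min ≈ 0.6600+2.4200+3.0000+0.2100  ⇒  S_min = 629/100 m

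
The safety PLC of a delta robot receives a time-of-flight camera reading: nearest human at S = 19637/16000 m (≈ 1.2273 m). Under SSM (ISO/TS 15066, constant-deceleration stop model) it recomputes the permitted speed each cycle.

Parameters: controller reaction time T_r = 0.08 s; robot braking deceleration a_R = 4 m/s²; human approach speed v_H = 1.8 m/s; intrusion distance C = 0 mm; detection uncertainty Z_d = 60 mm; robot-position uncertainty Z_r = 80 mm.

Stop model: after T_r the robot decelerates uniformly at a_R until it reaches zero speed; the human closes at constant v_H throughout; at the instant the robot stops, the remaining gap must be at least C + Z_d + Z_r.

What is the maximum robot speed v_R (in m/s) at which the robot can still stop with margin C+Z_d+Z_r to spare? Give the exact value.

quadratic (1/8)·v² + (53/100)·v + (-15093/16000) = 0
  disc = (53/100)² − 4·(1/8)·(-15093/16000) = 120409/160000 ; √disc = 347/400
  v_R = (−(53/100) + 347/400) / (2·(1/8)) = 27/20 m/s
check:
stop time T_s = (27/20)/4 = 0.3375 s
robot in T_r: 1.3500·0.0800 = 0.1080 m
robot under decel: 1.3500²/(2·4.0000) = 0.2278 m
human over T_r+T_s: 1.8000·(0.0800+0.3375) = 0.7515 m
residual clearance needed = 0.0000+0.0600+0.0800 = 0.1400 m
sum ≈ 0.1080+0.2278+0.7515+0.1400 ≈ 1.2273 m = S ✓

v_R_max = 27/20 m/s = 1.3500 m/s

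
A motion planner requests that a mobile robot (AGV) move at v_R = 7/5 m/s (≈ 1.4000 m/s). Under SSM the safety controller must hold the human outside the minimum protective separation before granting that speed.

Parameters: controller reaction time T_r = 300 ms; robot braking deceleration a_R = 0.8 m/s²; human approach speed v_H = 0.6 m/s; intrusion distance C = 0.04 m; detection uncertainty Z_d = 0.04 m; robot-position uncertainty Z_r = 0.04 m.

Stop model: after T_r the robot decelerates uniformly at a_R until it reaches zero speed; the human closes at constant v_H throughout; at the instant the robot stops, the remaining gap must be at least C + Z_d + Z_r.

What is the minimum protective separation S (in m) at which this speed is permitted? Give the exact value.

braking lasts T_s = (7/5)/(4/5) = 1.7500 s
robot in T_r: 1.4000·0.3000 = 0.4200 m
robot under decel: 1.4000²/(2·0.8000) = 1.2250 m
person approaches 0.6000·(0.3000+1.7500) = 1.2300 m
residual clearance needed = 0.0400+0.0400+0.0400 = 0.1200 m
S_min ≈ 0.4200+1.2250+1.2300+0.1200  ⇒  S_min = 599/200 m

S_min = 599/200 m = 2.9950 m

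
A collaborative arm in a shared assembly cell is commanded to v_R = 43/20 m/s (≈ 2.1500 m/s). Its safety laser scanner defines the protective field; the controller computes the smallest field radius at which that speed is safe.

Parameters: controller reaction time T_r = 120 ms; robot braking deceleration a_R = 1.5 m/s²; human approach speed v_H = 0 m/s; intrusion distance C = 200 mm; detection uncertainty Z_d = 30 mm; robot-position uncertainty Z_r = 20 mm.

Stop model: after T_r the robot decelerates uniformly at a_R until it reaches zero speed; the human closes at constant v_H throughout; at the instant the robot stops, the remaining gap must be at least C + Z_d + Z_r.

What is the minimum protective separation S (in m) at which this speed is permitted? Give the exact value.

S_min = 12293/6000 m = 2.0488 m

T_s = v_R/a_R = (43/20)/(3/2) = 1.4333 s
robot covers v_R·T_r = 2.1500·0.1200 = 0.2580 m before braking
braking distance = 2.1500²/(2·1.5000) = 1.5408 m
human closes 0.0000·1.5533 = 0.0000 m
margins: 0.2000+0.0300+0.0200 = 0.2500 m
S_min ≈ 0.2580+1.5408+0.0000+0.2500  ⇒  S_min = 12293/6000 m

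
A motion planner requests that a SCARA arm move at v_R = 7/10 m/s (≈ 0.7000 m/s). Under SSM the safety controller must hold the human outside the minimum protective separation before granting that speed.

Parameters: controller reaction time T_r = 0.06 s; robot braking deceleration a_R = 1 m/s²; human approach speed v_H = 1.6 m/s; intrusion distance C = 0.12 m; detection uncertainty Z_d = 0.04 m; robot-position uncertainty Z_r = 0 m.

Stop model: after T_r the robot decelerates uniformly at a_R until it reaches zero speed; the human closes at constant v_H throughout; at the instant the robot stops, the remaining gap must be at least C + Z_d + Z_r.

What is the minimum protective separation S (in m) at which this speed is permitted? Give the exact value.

T_s = v_R/a_R = (7/10)/1 = 0.7000 s
reaction-phase robot travel = 0.7000·0.0600 = 0.0420 m
braking distance = 0.7000²/(2·1.0000) = 0.2450 m
person approaches 1.6000·(0.0600+0.7000) = 1.2160 m
margins: 0.1200+0.0400+0.0000 = 0.1600 m
S_min ≈ 0.0420+0.2450+1.2160+0.1600  ⇒  S_min = 1663/1000 m

S_min = 1663/1000 m = 1.6630 m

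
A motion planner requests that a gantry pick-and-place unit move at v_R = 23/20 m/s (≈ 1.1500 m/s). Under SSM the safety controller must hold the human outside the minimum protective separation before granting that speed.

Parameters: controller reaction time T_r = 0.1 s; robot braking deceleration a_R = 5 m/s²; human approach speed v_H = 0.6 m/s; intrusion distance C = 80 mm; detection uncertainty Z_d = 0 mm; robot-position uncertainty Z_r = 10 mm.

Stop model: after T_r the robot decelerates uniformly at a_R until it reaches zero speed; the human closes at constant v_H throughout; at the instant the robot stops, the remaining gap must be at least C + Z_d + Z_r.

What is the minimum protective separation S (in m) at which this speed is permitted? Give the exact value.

T_s = v_R/a_R = (23/20)/5 = 0.2300 s
reaction-phase robot travel = 1.1500·0.1000 = 0.1150 m
robot covers 1.1500·0.2300 − ½·5.0000·0.2300² = 0.1323 m while stopping
human over T_r+T_s: 0.6000·(0.1000+0.2300) = 0.1980 m
margins: 0.0800+0.0000+0.0100 = 0.0900 m
S_min ≈ 0.1150+0.1323+0.1980+0.0900  ⇒  S_min = 2141/4000 m

S_min = 2141/4000 m = 0.5353 m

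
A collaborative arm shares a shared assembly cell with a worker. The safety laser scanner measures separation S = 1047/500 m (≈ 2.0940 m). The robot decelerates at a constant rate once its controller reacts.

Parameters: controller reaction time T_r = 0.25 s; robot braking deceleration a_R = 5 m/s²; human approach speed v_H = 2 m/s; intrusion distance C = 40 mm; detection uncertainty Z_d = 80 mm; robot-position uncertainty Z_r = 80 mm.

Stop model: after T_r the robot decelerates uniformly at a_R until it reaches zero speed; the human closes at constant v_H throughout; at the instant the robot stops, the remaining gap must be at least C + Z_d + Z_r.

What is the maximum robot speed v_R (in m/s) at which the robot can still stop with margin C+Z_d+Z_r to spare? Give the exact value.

quadratic (1/10)·v² + (13/20)·v + (-697/500) = 0
  disc = (13/20)² − 4·(1/10)·(-697/500) = 9801/10000 ; √disc = 99/100
  v_R = (−(13/20) + 99/100) / (2·(1/10)) = 17/10 m/s
check:
T_s = v_R/a_R = (17/10)/5 = 0.3400 s
robot in T_r: 1.7000·0.2500 = 0.4250 m
braking distance = 1.7000²/(2·5.0000) = 0.2890 m
person approaches 2.0000·(0.2500+0.3400) = 1.1800 m
C+Z_d+Z_r = 0.0400+0.0800+0.0800 = 0.2000 m
sum ≈ 0.4250+0.2890+1.1800+0.2000 ≈ 2.0940 m = S ✓

v_R_max = 17/10 m/s = 1.7000 m/s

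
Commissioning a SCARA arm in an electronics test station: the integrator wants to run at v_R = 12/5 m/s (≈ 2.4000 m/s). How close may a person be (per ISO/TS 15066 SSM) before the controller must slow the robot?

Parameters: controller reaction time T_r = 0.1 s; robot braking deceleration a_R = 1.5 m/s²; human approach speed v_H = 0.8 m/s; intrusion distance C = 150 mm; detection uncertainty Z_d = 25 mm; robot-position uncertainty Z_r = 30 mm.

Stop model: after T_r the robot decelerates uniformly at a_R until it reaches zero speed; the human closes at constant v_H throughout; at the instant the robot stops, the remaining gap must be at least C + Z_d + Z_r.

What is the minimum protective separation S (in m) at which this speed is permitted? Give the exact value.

S_min = 149/40 m = 3.7250 m

stop time T_s = (12/5)/(3/2) = 1.6000 s
robot in T_r: 2.4000·0.1000 = 0.2400 m
robot under decel: 2.4000²/(2·1.5000) = 1.9200 m
person approaches 0.8000·(0.1000+1.6000) = 1.3600 m
margins: 0.1500+0.0250+0.0300 = 0.2050 m
S_min ≈ 0.2400+1.9200+1.3600+0.2050  ⇒  S_min = 149/40 m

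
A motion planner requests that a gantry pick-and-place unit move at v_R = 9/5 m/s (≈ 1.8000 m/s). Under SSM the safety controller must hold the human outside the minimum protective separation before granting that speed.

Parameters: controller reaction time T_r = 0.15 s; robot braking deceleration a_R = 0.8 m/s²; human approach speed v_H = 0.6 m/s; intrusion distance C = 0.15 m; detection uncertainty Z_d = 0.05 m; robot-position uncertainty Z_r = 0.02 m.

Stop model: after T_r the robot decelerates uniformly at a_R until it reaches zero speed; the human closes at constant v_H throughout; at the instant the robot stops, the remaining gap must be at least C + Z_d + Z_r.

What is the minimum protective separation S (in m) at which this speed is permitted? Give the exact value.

S_min = 791/200 m = 3.9550 m

braking lasts T_s = (9/5)/(4/5) = 2.2500 s
robot covers v_R·T_r = 1.8000·0.1500 = 0.2700 m before braking
robot under decel: 1.8000²/(2·0.8000) = 2.0250 m
human over T_r+T_s: 0.6000·(0.1500+2.2500) = 1.4400 m
residual clearance needed = 0.1500+0.0500+0.0200 = 0.2200 m
S_min ≈ 0.2700+2.0250+1.4400+0.2200  ⇒  S_min = 791/200 m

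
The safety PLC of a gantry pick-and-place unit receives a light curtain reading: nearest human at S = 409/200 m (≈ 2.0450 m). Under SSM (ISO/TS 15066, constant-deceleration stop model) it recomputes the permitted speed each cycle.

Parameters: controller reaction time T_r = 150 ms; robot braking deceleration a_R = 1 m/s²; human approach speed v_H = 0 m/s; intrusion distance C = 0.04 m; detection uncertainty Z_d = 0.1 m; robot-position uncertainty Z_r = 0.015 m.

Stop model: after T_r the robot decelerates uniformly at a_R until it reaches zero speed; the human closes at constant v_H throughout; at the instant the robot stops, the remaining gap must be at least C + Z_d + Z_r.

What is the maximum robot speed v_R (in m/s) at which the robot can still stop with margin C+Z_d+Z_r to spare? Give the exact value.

v_R_max = 9/5 m/s = 1.8000 m/s

collect terms ⇒ (1/2)·v_R² + (3/20)·v_R + (-189/100) = 0
  disc = (3/20)² − 4·(1/2)·(-189/100) = 1521/400 ; √disc = 39/20
  v_R = (−(3/20) + 39/20) / (2·(1/2)) = 9/5 m/s
check:
braking lasts T_s = (9/5)/1 = 1.8000 s
reaction-phase robot travel = 1.8000·0.1500 = 0.2700 m
robot covers 1.8000·1.8000 − ½·1.0000·1.8000² = 1.6200 m while stopping
person approaches 0.0000·(0.1500+1.8000) = 0.0000 m
margins: 0.0400+0.1000+0.0150 = 0.1550 m
sum ≈ 0.2700+1.6200+0.0000+0.1550 ≈ 2.0450 m = S ✓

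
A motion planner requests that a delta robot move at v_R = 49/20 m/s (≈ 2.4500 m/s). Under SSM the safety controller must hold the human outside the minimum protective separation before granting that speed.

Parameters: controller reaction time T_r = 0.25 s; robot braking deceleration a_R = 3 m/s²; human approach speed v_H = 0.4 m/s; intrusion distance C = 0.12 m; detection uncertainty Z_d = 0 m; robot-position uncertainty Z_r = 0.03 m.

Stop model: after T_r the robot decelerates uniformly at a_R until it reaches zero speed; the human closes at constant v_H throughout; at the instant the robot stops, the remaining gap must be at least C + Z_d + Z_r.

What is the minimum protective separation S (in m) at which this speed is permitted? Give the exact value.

S_min = 1051/480 m = 2.1896 m

stop time T_s = (49/20)/3 = 0.8167 s
reaction-phase robot travel = 2.4500·0.2500 = 0.6125 m
robot under decel: 2.4500²/(2·3.0000) = 1.0004 m
human closes 0.4000·1.0667 = 0.4267 m
residual clearance needed = 0.1200+0.0000+0.0300 = 0.1500 m
S_min ≈ 0.6125+1.0004+0.4267+0.1500  ⇒  S_min = 1051/480 m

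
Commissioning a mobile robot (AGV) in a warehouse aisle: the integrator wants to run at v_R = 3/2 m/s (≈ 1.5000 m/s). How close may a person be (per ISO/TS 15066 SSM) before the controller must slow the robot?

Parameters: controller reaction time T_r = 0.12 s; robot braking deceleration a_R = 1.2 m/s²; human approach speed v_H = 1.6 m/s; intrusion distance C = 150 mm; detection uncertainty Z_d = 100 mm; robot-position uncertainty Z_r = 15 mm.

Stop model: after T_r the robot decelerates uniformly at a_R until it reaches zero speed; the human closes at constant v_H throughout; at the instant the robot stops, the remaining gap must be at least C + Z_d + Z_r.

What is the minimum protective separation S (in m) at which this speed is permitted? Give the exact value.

stop time T_s = (3/2)/(6/5) = 1.2500 s
robot covers v_R·T_r = 1.5000·0.1200 = 0.1800 m before braking
robot covers 1.5000·1.2500 − ½·1.2000·1.2500² = 0.9375 m while stopping
human over T_r+T_s: 1.6000·(0.1200+1.2500) = 2.1920 m
margins: 0.1500+0.1000+0.0150 = 0.2650 m
S_min ≈ 0.1800+0.9375+2.1920+0.2650  ⇒  S_min = 7149/2000 m

S_min = 7149/2000 m = 3.5745 m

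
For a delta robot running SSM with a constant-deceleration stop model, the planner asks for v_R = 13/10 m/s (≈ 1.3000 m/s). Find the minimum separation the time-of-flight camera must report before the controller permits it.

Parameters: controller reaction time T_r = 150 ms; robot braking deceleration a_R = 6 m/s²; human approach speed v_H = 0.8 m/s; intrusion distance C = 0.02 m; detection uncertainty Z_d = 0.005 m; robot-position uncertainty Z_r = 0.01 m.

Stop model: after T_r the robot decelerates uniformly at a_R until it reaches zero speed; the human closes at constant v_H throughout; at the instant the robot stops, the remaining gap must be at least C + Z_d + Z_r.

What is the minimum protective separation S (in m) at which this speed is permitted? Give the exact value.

S_min = 797/1200 m = 0.6642 m

T_s = v_R/a_R = (13/10)/6 = 0.2167 s
robot in T_r: 1.3000·0.1500 = 0.1950 m
robot under decel: 1.3000²/(2·6.0000) = 0.1408 m
person approaches 0.8000·(0.1500+0.2167) = 0.2933 m
residual clearance needed = 0.0200+0.0050+0.0100 = 0.0350 m
S_min ≈ 0.1950+0.1408+0.2933+0.0350  ⇒  S_min = 797/1200 m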